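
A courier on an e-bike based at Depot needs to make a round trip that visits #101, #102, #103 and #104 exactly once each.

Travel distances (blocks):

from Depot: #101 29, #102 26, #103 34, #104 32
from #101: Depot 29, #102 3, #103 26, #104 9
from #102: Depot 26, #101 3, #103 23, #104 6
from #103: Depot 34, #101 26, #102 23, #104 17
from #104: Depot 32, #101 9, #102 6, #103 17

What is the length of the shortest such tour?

Depot - #101 - #102 - #103 - #104 - Depot: 29+3+23+17+32 = 104
Depot - #101 - #102 - #104 - #103 - Depot: 29+3+6+17+34 = 89
Depot - #101 - #103 - #102 - #104 - Depot: 29+26+23+6+32 = 116
Depot - #101 - #103 - #104 - #102 - Depot: 29+26+17+6+26 = 104
Depot - #101 - #104 - #102 - #103 - Depot: 29+9+6+23+34 = 101
Depot - #101 - #104 - #103 - #102 - Depot: 29+9+17+23+26 = 104
Depot - #102 - #101 - #103 - #104 - Depot: 26+3+26+17+32 = 104
Depot - #102 - #101 - #104 - #103 - Depot: 26+3+9+17+34 = 89
Depot - #102 - #103 - #101 - #104 - Depot: 26+23+26+9+32 = 116
Depot - #102 - #104 - #101 - #103 - Depot: 26+6+9+26+34 = 101
Depot - #103 - #101 - #102 - #104 - Depot: 34+26+3+6+32 = 101
Depot - #103 - #102 - #101 - #104 - Depot: 34+23+3+9+32 = 101
The minimum is 89.
One optimal route: Depot → #101 → #102 → #104 → #103 → Depot (or its reverse).

Shortest round trip = 89 blocks.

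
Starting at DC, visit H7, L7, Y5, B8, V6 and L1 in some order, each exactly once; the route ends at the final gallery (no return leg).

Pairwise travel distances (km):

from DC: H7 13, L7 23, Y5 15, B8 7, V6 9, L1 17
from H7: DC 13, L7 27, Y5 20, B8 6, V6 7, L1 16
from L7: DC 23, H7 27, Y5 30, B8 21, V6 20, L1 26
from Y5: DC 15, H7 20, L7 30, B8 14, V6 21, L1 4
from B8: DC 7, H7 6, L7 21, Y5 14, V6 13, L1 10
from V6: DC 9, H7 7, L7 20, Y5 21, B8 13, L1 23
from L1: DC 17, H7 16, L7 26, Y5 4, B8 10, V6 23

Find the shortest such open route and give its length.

There are 6! = 720 possible orderings.
DC→H7→L7→Y5→B8→V6→L1: 13+27+30+14+13+23 = 120
DC→H7→L7→Y5→B8→L1→V6: 13+27+30+14+10+23 = 117
DC→H7→L7→Y5→V6→B8→L1: 13+27+30+21+13+10 = 114
DC→H7→L7→Y5→V6→L1→B8: 13+27+30+21+23+10 = 124
DC→H7→L7→Y5→L1→B8→V6: 13+27+30+4+10+13 = 97
DC→H7→L7→Y5→L1→V6→B8: 13+27+30+4+23+13 = 110
DC→H7→L7→B8→Y5→V6→L1: 13+27+21+14+21+23 = 119
DC→H7→L7→B8→Y5→L1→V6: 13+27+21+14+4+23 = 102
… (712 more)
DC→Y5→L1→B8→H7→V6→L7: 15+4+10+6+7+20 = 62  ← best
The minimum is 62.
One shortest path: DC → Y5 → L1 → B8 → H7 → V6 → L7.

62 km — the minimum one-way total.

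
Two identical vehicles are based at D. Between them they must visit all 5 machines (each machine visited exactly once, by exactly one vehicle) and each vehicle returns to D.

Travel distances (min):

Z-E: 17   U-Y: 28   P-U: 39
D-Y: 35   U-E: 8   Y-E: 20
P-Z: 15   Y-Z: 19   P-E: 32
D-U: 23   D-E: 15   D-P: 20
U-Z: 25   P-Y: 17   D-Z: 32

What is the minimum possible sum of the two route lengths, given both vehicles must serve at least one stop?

There are 2^4 − 1 = 15 ways to divide the 5 stops into two non-empty groups. For each, the best each vehicle can do is its own shortest tour through its group:
  {P} + {U, Y, Z, E}: 40 + 102 = 142
  {U} + {P, Y, Z, E}: 46 + 88 = 134
  {P, U} + {Y, Z, E}: 82 + 86 = 168
  {Y} + {P, U, Z, E}: 70 + 83 = 153
  {P, Y} + {U, Z, E}: 72 + 80 = 152
  {U, Y} + {P, Z, E}: 86 + 67 = 153
  … (15 splits in total)
Best: vehicle 1 D → U → D = 46; vehicle 2 D → P → Y → Z → E → D = 88; combined 134.

134 min — the smallest possible combined total.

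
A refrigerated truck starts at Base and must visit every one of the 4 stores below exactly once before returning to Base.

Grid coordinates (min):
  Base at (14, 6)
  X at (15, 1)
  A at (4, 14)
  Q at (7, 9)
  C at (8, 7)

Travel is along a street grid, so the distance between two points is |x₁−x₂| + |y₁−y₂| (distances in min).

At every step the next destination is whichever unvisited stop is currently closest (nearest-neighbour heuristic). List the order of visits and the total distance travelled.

At Base the remaining stops are X 6, C 7, Q 10, A 18; go to X.
At X the remaining stops are C 13, Q 16, A 24; go to C.
At C the remaining stops are Q 3, A 11; go to Q.
At Q the remaining stops are A 8; go to A.
Return A→Base: 18.
Total = 6 + 13 + 3 + 8 + 18 = 48.

48 min along Base → X → C → Q → A → Base.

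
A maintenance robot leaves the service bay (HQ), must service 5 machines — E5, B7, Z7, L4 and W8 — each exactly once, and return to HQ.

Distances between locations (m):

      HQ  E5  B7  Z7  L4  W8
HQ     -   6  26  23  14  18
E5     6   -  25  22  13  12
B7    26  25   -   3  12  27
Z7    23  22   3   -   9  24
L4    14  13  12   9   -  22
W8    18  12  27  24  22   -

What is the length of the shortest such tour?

HQ-E5-B7-Z7-L4-W8-HQ: 6+25+3+9+22+18 = 83
HQ-E5-B7-Z7-W8-L4-HQ: 6+25+3+24+22+14 = 94
HQ-E5-B7-L4-Z7-W8-HQ: 6+25+12+9+24+18 = 94
HQ-E5-B7-L4-W8-Z7-HQ: 6+25+12+22+24+23 = 112
HQ-E5-B7-W8-Z7-L4-HQ: 6+25+27+24+9+14 = 105
HQ-E5-B7-W8-L4-Z7-HQ: 6+25+27+22+9+23 = 112
HQ-E5-Z7-B7-L4-W8-HQ: 6+22+3+12+22+18 = 83
HQ-E5-Z7-B7-W8-L4-HQ: 6+22+3+27+22+14 = 94
HQ-E5-Z7-L4-B7-W8-HQ: 6+22+9+12+27+18 = 94
HQ-E5-Z7-L4-W8-B7-HQ: 6+22+9+22+27+26 = 112
HQ-E5-Z7-W8-B7-L4-HQ: 6+22+24+27+12+14 = 105
HQ-E5-Z7-W8-L4-B7-HQ: 6+22+24+22+12+26 = 112
HQ-E5-L4-B7-Z7-W8-HQ: 6+13+12+3+24+18 = 76
HQ-E5-L4-B7-W8-Z7-HQ: 6+13+12+27+24+23 = 105
… (46 more)
HQ-E5-W8-B7-Z7-L4-HQ: 6+12+27+3+9+14 = 71  ← best
The minimum is 71.
One optimal route: HQ → E5 → W8 → B7 → Z7 → L4 → HQ (or its reverse).

Minimum total distance: 71 m.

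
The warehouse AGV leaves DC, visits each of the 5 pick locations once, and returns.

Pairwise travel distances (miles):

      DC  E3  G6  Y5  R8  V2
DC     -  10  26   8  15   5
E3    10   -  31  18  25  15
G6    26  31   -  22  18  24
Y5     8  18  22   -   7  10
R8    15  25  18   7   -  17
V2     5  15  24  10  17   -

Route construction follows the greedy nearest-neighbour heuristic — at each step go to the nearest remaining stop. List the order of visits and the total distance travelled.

81 miles along DC → V2 → Y5 → R8 → G6 → E3 → DC.

DC → [V2:5 / Y5:8 / E3:10 / R8:15 / G6:26] → V2 (5)
V2 → [Y5:10 / E3:15 / R8:17 / G6:24] → Y5 (10)
Y5 → [R8:7 / E3:18 / G6:22] → R8 (7)
R8 → [G6:18 / E3:25] → G6 (18)
G6 → [E3:31] → E3 (31)
Return E3→DC: 10.
Total = 5 + 10 + 7 + 18 + 31 + 10 = 81.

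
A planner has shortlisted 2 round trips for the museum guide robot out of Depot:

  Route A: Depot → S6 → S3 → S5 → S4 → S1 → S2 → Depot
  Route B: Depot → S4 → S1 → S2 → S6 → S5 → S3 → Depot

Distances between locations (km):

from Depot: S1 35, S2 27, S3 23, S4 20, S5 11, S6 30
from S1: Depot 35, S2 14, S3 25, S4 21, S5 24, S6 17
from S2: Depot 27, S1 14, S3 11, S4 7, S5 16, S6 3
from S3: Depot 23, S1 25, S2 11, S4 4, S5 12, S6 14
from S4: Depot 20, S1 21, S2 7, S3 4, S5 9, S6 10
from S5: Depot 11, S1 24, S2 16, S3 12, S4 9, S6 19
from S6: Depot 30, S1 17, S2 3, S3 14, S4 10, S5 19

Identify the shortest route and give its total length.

Shortest is Route B, total 112 km.

Route A: 30 + 14 + 12 + 9 + 21 + 14 + 27 = 127
Route B: 20 + 21 + 14 + 3 + 19 + 12 + 23 = 112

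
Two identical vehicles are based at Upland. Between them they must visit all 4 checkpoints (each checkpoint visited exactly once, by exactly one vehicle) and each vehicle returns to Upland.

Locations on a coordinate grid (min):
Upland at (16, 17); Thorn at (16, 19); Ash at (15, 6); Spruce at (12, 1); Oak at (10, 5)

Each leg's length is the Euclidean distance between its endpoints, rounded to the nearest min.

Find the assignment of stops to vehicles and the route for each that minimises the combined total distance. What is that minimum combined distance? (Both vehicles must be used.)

Try each way of splitting the stops between the two vehicles (each non-empty) and, for each split, find the best tour for each vehicle:
  {Thorn} + {Ash, Spruce, Oak}: 4 + 34 = 38
  {Ash} + {Thorn, Spruce, Oak}: 22 + 37 = 59
  {Thorn, Ash} + {Spruce, Oak}: 26 + 33 = 59
  {Spruce} + {Thorn, Ash, Oak}: 32 + 33 = 65
  {Thorn, Spruce} + {Ash, Oak}: 36 + 29 = 65
  {Ash, Spruce} + {Thorn, Oak}: 33 + 30 = 63
  … (7 splits in total)
Best: vehicle 1 Upland → Thorn → Upland = 4; vehicle 2 Upland → Ash → Spruce → Oak → Upland = 34; combined 38.

Minimum combined distance: 38 min.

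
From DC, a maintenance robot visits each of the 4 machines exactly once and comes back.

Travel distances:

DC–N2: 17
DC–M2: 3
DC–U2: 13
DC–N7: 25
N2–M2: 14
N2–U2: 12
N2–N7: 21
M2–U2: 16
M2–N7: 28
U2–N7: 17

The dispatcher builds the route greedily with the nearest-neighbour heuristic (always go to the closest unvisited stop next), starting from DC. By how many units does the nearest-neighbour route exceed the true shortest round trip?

From DC: M2=3, U2=13, N2=17, N7=25 → choose M2 (3).
From M2: N2=14, U2=16, N7=28 → choose N2 (14).
From N2: U2=12, N7=21 → choose U2 (12).
From U2: N7=17 → choose N7 (17).
NN route DC → M2 → N2 → U2 → N7 → DC costs 71.
Optimal: DC → M2 → N2 → N7 → U2 → DC costs 68 (by enumerating all 12 distinct tours).
Excess = 71 − 68 = 3.

3 longer than the optimal tour.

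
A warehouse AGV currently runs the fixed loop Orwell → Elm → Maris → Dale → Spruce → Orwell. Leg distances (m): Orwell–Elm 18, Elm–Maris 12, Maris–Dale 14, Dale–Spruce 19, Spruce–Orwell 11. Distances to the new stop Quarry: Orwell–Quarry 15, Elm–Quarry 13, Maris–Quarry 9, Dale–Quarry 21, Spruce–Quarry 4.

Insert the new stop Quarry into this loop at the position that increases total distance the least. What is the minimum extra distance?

Insertion cost between consecutive stops i–j is d(i,Quarry) + d(Quarry,j) − d(i,j):
  between Orwell and Elm: 15 + 13 − 18 = 10
  between Elm and Maris: 13 + 9 − 12 = 10
  between Maris and Dale: 9 + 21 − 14 = 16
  between Dale and Spruce: 21 + 4 − 19 = 6
  between Spruce and Orwell: 4 + 15 − 11 = 8
Cheapest insertion is between Dale and Spruce, adding 6.
New total = 74 + 6 = 80.

+6 m — insert Quarry between Dale and Spruce.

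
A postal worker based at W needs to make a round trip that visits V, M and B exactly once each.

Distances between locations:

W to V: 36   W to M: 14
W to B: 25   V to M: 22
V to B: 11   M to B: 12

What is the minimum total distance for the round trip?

Minimum total distance: 72.

With 3 stops there are 3!/2 = 3 distinct round trips (a route and its reverse cost the same).
W→V→M→B→W: 36+22+12+25 = 95
W→V→B→M→W: 36+11+12+14 = 73
W→M→V→B→W: 14+22+11+25 = 72
The minimum is 72.
One optimal route: W → M → V → B → W (or its reverse).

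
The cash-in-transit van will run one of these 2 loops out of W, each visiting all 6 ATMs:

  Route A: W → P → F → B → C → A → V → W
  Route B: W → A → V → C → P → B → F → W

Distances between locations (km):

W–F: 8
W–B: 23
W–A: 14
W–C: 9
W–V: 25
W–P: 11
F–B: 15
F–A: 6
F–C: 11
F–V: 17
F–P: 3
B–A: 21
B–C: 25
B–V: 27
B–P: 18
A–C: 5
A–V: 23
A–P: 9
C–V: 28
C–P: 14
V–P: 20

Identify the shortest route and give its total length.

107 km — Route A is the shortest.

Route A: 11 + 3 + 15 + 25 + 5 + 23 + 25 = 107
Route B: 14 + 23 + 28 + 14 + 18 + 15 + 8 = 120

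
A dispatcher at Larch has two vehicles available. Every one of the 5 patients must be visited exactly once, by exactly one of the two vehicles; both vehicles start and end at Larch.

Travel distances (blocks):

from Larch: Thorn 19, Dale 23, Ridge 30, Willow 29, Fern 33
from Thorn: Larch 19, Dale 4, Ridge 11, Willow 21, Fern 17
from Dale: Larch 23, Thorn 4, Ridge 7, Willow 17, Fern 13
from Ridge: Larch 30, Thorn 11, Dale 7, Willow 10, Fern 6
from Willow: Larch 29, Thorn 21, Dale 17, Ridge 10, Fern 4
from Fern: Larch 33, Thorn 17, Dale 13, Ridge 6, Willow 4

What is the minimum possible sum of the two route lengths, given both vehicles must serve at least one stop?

Minimum combined distance: 107 blocks.

Try each way of splitting the stops between the two vehicles (each non-empty) and, for each split, find the best tour for each vehicle:
  {Thorn} + {Dale, Ridge, Willow, Fern}: 38 + 69 = 107
  {Dale} + {Thorn, Ridge, Willow, Fern}: 46 + 69 = 115
  {Thorn, Dale} + {Ridge, Willow, Fern}: 46 + 69 = 115
  {Ridge} + {Thorn, Dale, Willow, Fern}: 60 + 69 = 129
  {Thorn, Ridge} + {Dale, Willow, Fern}: 60 + 69 = 129
  {Dale, Ridge} + {Thorn, Willow, Fern}: 60 + 69 = 129
  … (15 splits in total)
Best: vehicle 1 Larch → Thorn → Larch = 38; vehicle 2 Larch → Dale → Ridge → Fern → Willow → Larch = 69; combined 107.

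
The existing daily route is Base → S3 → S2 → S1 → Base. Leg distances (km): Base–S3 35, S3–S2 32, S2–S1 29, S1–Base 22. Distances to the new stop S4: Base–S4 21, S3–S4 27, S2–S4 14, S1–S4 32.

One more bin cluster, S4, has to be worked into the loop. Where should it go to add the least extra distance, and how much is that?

Insertion cost between consecutive stops i–j is d(i,S4) + d(S4,j) − d(i,j):
  between Base and S3: 21 + 27 − 35 = 13
  between S3 and S2: 27 + 14 − 32 = 9
  between S2 and S1: 14 + 32 − 29 = 17
  between S1 and Base: 32 + 21 − 22 = 31
Cheapest insertion is between S3 and S2, adding 9.
New total = 118 + 9 = 127.

Minimum extra distance: 9 km, inserting S4 between S3 and S2.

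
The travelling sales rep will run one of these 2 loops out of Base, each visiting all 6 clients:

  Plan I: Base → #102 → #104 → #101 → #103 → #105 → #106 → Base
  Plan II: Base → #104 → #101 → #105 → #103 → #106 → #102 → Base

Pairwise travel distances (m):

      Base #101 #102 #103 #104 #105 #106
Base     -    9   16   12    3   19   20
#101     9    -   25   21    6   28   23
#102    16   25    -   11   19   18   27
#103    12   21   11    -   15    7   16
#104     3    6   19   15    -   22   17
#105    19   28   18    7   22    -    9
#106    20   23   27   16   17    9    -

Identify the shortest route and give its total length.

Shortest is Plan I, total 98 m.

Plan I: 16 + 19 + 6 + 21 + 7 + 9 + 20 = 98
Plan II: 3 + 6 + 28 + 7 + 16 + 27 + 16 = 103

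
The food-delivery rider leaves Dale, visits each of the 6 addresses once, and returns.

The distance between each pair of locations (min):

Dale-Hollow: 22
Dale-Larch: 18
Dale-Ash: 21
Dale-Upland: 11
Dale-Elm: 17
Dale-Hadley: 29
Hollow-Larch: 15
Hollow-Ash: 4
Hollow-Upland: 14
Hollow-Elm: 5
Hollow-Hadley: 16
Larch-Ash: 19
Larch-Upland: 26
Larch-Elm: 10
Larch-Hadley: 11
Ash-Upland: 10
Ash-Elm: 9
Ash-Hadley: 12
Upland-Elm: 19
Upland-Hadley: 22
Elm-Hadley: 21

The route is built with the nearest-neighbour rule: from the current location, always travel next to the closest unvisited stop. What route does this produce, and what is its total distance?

At Dale the remaining stops are Upland 11, Elm 17, Larch 18, Ash 21, Hollow 22, Hadley 29; go to Upland.
At Upland the remaining stops are Ash 10, Hollow 14, Elm 19, Hadley 22, Larch 26; go to Ash.
At Ash the remaining stops are Hollow 4, Elm 9, Hadley 12, Larch 19; go to Hollow.
At Hollow the remaining stops are Elm 5, Larch 15, Hadley 16; go to Elm.
At Elm the remaining stops are Larch 10, Hadley 21; go to Larch.
At Larch the remaining stops are Hadley 11; go to Hadley.
Return Hadley→Dale: 29.
Total = 11 + 10 + 4 + 5 + 10 + 11 + 29 = 80.

Total distance 80 min via the nearest-neighbour route Dale → Upland → Ash → Hollow → Elm → Larch → Hadley → Dale.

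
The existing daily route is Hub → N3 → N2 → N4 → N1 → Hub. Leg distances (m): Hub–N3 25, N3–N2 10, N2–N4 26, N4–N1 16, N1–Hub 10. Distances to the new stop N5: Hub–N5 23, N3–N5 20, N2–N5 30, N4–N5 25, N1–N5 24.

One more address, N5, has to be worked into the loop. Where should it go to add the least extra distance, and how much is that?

+18 m — insert N5 between Hub and N3.

Insertion cost between consecutive stops i–j is d(i,N5) + d(N5,j) − d(i,j):
  between Hub and N3: 23 + 20 − 25 = 18
  between N3 and N2: 20 + 30 − 10 = 40
  between N2 and N4: 30 + 25 − 26 = 29
  between N4 and N1: 25 + 24 − 16 = 33
  between N1 and Hub: 24 + 23 − 10 = 37
Cheapest insertion is between Hub and N3, adding 18.
New total = 87 + 18 = 105.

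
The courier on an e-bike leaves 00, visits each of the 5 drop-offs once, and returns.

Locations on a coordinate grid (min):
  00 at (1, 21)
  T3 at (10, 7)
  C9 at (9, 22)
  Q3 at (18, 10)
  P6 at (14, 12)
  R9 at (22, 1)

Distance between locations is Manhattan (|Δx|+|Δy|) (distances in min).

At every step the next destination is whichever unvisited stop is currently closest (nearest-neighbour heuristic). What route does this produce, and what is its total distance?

From 00: distances to unvisited — C9=9, P6=22, T3=23, Q3=28, R9=41. Nearest is C9 (9).
From C9: distances to unvisited — P6=15, T3=16, Q3=21, R9=34. Nearest is P6 (15).
From P6: distances to unvisited — Q3=6, T3=9, R9=19. Nearest is Q3 (6).
From Q3: distances to unvisited — T3=11, R9=13. Nearest is T3 (11).
From T3: distances to unvisited — R9=18. Nearest is R9 (18).
Return R9→00: 41.
Total = 9 + 15 + 6 + 11 + 18 + 41 = 100.

Total distance 100 min via the nearest-neighbour route 00 → C9 → P6 → Q3 → T3 → R9 → 00.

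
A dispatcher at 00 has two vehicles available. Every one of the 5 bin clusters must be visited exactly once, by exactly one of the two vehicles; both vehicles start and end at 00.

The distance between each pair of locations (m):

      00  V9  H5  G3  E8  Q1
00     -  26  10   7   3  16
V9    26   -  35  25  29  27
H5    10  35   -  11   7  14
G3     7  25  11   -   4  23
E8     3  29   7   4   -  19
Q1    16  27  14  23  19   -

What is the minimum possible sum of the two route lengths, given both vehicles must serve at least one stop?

Minimum combined distance: 89 m.

Try each way of splitting the stops between the two vehicles (each non-empty) and, for each split, find the best tour for each vehicle:
  {V9} + {H5, G3, E8, Q1}: 52 + 48 = 100
  {H5} + {V9, G3, E8, Q1}: 20 + 75 = 95
  {V9, H5} + {G3, E8, Q1}: 71 + 46 = 117
  {G3} + {V9, H5, E8, Q1}: 14 + 77 = 91
  {V9, G3} + {H5, E8, Q1}: 58 + 40 = 98
  {H5, G3} + {V9, E8, Q1}: 28 + 75 = 103
  … (15 splits in total)
  {E8} + {V9, H5, G3, Q1}: 6 + 83 = 89  ← best
Best: vehicle 1 00 → E8 → 00 = 6; vehicle 2 00 → H5 → Q1 → V9 → G3 → 00 = 83; combined 89.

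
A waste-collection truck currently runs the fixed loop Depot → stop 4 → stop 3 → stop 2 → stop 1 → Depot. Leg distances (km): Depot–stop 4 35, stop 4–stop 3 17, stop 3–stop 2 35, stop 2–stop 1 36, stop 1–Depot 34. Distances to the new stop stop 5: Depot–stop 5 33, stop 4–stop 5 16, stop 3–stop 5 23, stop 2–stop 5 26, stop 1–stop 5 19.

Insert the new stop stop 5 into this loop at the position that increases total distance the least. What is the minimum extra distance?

Insertion cost between consecutive stops i–j is d(i,stop 5) + d(stop 5,j) − d(i,j):
  between Depot and stop 4: 33 + 16 − 35 = 14
  between stop 4 and stop 3: 16 + 23 − 17 = 22
  between stop 3 and stop 2: 23 + 26 − 35 = 14
  between stop 2 and stop 1: 26 + 19 − 36 = 9
  between stop 1 and Depot: 19 + 33 − 34 = 18
Cheapest insertion is between stop 2 and stop 1, adding 9.
New total = 157 + 9 = 166.

Minimum extra distance: 9 km, inserting stop 5 between stop 2 and stop 1.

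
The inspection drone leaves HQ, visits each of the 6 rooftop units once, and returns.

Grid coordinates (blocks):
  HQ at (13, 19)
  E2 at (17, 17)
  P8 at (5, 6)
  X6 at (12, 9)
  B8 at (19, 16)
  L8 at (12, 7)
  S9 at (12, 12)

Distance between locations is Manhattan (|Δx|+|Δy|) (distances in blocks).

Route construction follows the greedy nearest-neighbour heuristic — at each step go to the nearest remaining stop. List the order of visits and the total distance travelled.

Total distance 54 blocks via the nearest-neighbour route HQ → E2 → B8 → S9 → X6 → L8 → P8 → HQ.

At HQ the remaining stops are E2 6, S9 8, B8 9, X6 11, L8 13, P8 21; go to E2.
At E2 the remaining stops are B8 3, S9 10, X6 13, L8 15, P8 23; go to B8.
At B8 the remaining stops are S9 11, X6 14, L8 16, P8 24; go to S9.
At S9 the remaining stops are X6 3, L8 5, P8 13; go to X6.
At X6 the remaining stops are L8 2, P8 10; go to L8.
At L8 the remaining stops are P8 8; go to P8.
Return P8→HQ: 21.
Total = 6 + 3 + 11 + 3 + 2 + 8 + 21 = 54.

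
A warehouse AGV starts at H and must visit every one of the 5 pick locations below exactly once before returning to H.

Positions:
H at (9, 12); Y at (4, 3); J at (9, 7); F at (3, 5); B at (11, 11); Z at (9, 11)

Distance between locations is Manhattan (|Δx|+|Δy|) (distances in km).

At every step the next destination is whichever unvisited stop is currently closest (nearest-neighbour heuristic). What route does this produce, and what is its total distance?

34 km along H → Z → B → J → F → Y → H.

H → [Z:1 / B:3 / J:5 / F:13 / Y:14] → Z (1)
Z → [B:2 / J:4 / F:12 / Y:13] → B (2)
B → [J:6 / F:14 / Y:15] → J (6)
J → [F:8 / Y:9] → F (8)
F → [Y:3] → Y (3)
Return Y→H: 14.
Total = 1 + 2 + 6 + 8 + 3 + 14 = 34.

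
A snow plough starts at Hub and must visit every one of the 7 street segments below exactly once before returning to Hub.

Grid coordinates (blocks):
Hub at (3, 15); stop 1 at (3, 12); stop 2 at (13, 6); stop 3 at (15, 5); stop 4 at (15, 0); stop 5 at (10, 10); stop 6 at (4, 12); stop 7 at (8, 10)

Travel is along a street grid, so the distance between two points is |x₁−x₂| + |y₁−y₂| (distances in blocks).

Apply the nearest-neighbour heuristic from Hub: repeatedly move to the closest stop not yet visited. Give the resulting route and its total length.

From Hub: distances to unvisited — stop 1=3, stop 6=4, stop 7=10, stop 5=12, stop 2=19, stop 3=22, stop 4=27. Nearest is stop 1 (3).
From stop 1: distances to unvisited — stop 6=1, stop 7=7, stop 5=9, stop 2=16, stop 3=19, stop 4=24. Nearest is stop 6 (1).
From stop 6: distances to unvisited — stop 7=6, stop 5=8, stop 2=15, stop 3=18, stop 4=23. Nearest is stop 7 (6).
From stop 7: distances to unvisited — stop 5=2, stop 2=9, stop 3=12, stop 4=17. Nearest is stop 5 (2).
From stop 5: distances to unvisited — stop 2=7, stop 3=10, stop 4=15. Nearest is stop 2 (7).
From stop 2: distances to unvisited — stop 3=3, stop 4=8. Nearest is stop 3 (3).
From stop 3: distances to unvisited — stop 4=5. Nearest is stop 4 (5).
Return stop 4→Hub: 27.
Total = 3 + 1 + 6 + 2 + 7 + 3 + 5 + 27 = 54.

Nearest-neighbour total = 54 blocks; route Hub → stop 1 → stop 6 → stop 7 → stop 5 → stop 2 → stop 3 → stop 4 → Hub.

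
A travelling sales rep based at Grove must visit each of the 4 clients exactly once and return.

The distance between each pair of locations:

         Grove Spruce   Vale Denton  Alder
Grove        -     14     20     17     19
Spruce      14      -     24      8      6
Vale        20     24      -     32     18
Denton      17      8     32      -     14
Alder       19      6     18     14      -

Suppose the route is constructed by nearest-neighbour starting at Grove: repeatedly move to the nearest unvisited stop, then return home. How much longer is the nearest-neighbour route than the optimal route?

From Grove: Spruce=14, Denton=17, Alder=19, Vale=20 → choose Spruce (14).
From Spruce: Alder=6, Denton=8, Vale=24 → choose Alder (6).
From Alder: Denton=14, Vale=18 → choose Denton (14).
From Denton: Vale=32 → choose Vale (32).
NN route Grove → Spruce → Alder → Denton → Vale → Grove costs 86.
Optimal: Grove → Vale → Alder → Spruce → Denton → Grove costs 69 (by enumerating all 12 distinct tours).
Excess = 86 − 69 = 17.

The nearest-neighbour route is 17 longer than optimal.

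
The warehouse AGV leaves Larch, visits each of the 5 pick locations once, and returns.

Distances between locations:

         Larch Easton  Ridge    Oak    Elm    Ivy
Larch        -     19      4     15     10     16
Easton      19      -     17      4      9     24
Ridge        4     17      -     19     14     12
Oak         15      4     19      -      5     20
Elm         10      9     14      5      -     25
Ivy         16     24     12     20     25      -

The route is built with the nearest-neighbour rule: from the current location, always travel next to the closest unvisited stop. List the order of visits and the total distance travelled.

Total distance 59 via the nearest-neighbour route Larch → Ridge → Ivy → Oak → Easton → Elm → Larch.

From Larch: distances to unvisited — Ridge=4, Elm=10, Oak=15, Ivy=16, Easton=19. Nearest is Ridge (4).
From Ridge: distances to unvisited — Ivy=12, Elm=14, Easton=17, Oak=19. Nearest is Ivy (12).
From Ivy: distances to unvisited — Oak=20, Easton=24, Elm=25. Nearest is Oak (20).
From Oak: distances to unvisited — Easton=4, Elm=5. Nearest is Easton (4).
From Easton: distances to unvisited — Elm=9. Nearest is Elm (9).
Return Elm→Larch: 10.
Total = 4 + 12 + 20 + 4 + 9 + 10 = 59.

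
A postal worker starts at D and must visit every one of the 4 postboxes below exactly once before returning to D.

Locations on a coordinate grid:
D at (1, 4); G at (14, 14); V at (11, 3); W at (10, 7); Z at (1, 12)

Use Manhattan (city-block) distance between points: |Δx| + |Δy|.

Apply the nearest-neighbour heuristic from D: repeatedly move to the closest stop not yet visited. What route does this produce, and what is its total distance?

Total distance 64 via the nearest-neighbour route D → Z → W → V → G → D.

D → [Z:8 / V:11 / W:12 / G:23] → Z (8)
Z → [W:14 / G:15 / V:19] → W (14)
W → [V:5 / G:11] → V (5)
V → [G:14] → G (14)
Return G→D: 23.
Total = 8 + 14 + 5 + 14 + 23 = 64.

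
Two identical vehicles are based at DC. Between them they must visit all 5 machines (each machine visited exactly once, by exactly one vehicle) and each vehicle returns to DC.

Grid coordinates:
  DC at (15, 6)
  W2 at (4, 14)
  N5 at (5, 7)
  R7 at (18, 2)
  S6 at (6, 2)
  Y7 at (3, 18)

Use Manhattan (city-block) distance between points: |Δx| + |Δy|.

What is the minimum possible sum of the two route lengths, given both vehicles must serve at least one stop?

Minimum combined distance: 70.

There are 2^4 − 1 = 15 ways to divide the 5 stops into two non-empty groups. For each, the best each vehicle can do is its own shortest tour through its group:
  {W2} + {N5, R7, S6, Y7}: 38 + 62 = 100
  {N5} + {W2, R7, S6, Y7}: 22 + 62 = 84
  {W2, N5} + {R7, S6, Y7}: 38 + 62 = 100
  {R7} + {W2, N5, S6, Y7}: 14 + 56 = 70
  {W2, R7} + {N5, S6, Y7}: 52 + 56 = 108
  {N5, R7} + {W2, S6, Y7}: 36 + 56 = 92
  … (15 splits in total)
Best: vehicle 1 DC → R7 → DC = 14; vehicle 2 DC → W2 → Y7 → N5 → S6 → DC = 56; combined 70.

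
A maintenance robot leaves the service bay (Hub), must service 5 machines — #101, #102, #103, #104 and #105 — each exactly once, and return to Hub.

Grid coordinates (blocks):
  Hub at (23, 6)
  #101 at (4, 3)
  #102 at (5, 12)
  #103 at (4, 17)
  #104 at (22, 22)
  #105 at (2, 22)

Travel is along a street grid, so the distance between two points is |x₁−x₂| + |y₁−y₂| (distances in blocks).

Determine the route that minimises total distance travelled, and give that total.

With 5 stops there are 5!/2 = 60 distinct round trips (a route and its reverse cost the same).
Hub→#101→#102→#103→#104→#105→Hub: 22+10+6+23+20+37 = 118
Hub→#101→#102→#103→#105→#104→Hub: 22+10+6+7+20+17 = 82
Hub→#101→#102→#104→#103→#105→Hub: 22+10+27+23+7+37 = 126
Hub→#101→#102→#104→#105→#103→Hub: 22+10+27+20+7+30 = 116
Hub→#101→#102→#105→#103→#104→Hub: 22+10+13+7+23+17 = 92
Hub→#101→#102→#105→#104→#103→Hub: 22+10+13+20+23+30 = 118
Hub→#101→#103→#102→#104→#105→Hub: 22+14+6+27+20+37 = 126
Hub→#101→#103→#102→#105→#104→Hub: 22+14+6+13+20+17 = 92
Hub→#101→#103→#104→#102→#105→Hub: 22+14+23+27+13+37 = 136
Hub→#101→#103→#104→#105→#102→Hub: 22+14+23+20+13+24 = 116
Hub→#101→#103→#105→#102→#104→Hub: 22+14+7+13+27+17 = 100
Hub→#101→#103→#105→#104→#102→Hub: 22+14+7+20+27+24 = 114
Hub→#101→#104→#102→#103→#105→Hub: 22+37+27+6+7+37 = 136
Hub→#101→#104→#102→#105→#103→Hub: 22+37+27+13+7+30 = 136
… (46 more)
The minimum is 82.
One optimal route: Hub → #101 → #102 → #103 → #105 → #104 → Hub (or its reverse).

Minimum total distance: 82 blocks.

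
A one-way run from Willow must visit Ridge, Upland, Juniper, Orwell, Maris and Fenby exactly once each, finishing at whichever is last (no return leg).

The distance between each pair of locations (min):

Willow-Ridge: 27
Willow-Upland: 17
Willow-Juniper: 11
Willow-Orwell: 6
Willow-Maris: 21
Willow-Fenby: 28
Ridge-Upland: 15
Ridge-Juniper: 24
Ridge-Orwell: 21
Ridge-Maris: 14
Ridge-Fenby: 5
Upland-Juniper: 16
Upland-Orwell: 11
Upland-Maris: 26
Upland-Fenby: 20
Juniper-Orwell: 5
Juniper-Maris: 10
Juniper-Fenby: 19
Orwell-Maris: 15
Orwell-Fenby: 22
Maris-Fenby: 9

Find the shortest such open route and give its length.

50 min — the minimum one-way total.

There are 6! = 720 possible orderings.
Willow → Ridge → Upland → Juniper → Orwell → Maris → Fenby: 27+15+16+5+15+9 = 87
Willow → Ridge → Upland → Juniper → Orwell → Fenby → Maris: 27+15+16+5+22+9 = 94
Willow → Ridge → Upland → Juniper → Maris → Orwell → Fenby: 27+15+16+10+15+22 = 105
Willow → Ridge → Upland → Juniper → Maris → Fenby → Orwell: 27+15+16+10+9+22 = 99
Willow → Ridge → Upland → Juniper → Fenby → Orwell → Maris: 27+15+16+19+22+15 = 114
Willow → Ridge → Upland → Juniper → Fenby → Maris → Orwell: 27+15+16+19+9+15 = 101
Willow → Ridge → Upland → Orwell → Juniper → Maris → Fenby: 27+15+11+5+10+9 = 77
Willow → Ridge → Upland → Orwell → Juniper → Fenby → Maris: 27+15+11+5+19+9 = 86
… (712 more)
Willow → Orwell → Juniper → Maris → Fenby → Ridge → Upland: 6+5+10+9+5+15 = 50  ← best
The minimum is 50.
One shortest path: Willow → Orwell → Juniper → Maris → Fenby → Ridge → Upland.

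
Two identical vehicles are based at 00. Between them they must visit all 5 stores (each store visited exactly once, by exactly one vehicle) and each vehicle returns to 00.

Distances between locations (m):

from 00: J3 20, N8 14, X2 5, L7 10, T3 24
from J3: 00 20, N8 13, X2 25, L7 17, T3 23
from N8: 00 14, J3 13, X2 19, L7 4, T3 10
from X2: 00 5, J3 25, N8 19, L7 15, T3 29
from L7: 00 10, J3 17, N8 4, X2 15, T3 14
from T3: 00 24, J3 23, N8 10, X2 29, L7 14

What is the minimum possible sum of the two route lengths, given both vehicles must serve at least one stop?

There are 2^4 − 1 = 15 ways to divide the 5 stops into two non-empty groups. For each, the best each vehicle can do is its own shortest tour through its group:
  {J3} + {N8, X2, L7, T3}: 40 + 58 = 98
  {N8} + {J3, X2, L7, T3}: 28 + 77 = 105
  {J3, N8} + {X2, L7, T3}: 47 + 58 = 105
  {X2} + {J3, N8, L7, T3}: 10 + 67 = 77
  {J3, X2} + {N8, L7, T3}: 50 + 48 = 98
  {N8, X2} + {J3, L7, T3}: 38 + 67 = 105
  … (15 splits in total)
Best: vehicle 1 00 → X2 → 00 = 10; vehicle 2 00 → J3 → N8 → T3 → L7 → 00 = 67; combined 77.

77 m — the smallest possible combined total.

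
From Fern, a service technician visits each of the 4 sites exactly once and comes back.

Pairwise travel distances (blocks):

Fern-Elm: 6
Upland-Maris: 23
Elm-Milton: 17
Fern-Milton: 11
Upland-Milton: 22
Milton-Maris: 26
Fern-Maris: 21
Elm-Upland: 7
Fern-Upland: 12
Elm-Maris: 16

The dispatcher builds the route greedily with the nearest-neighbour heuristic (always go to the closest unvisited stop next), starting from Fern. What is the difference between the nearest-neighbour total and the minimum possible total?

10 blocks longer than the optimal tour.

From Fern: Elm=6, Milton=11, Upland=12, Maris=21 → choose Elm (6).
From Elm: Upland=7, Maris=16, Milton=17 → choose Upland (7).
From Upland: Milton=22, Maris=23 → choose Milton (22).
From Milton: Maris=26 → choose Maris (26).
NN route Fern → Elm → Upland → Milton → Maris → Fern costs 82.
Optimal: Fern → Upland → Elm → Maris → Milton → Fern costs 72 (by enumerating all 12 distinct tours).
Excess = 82 − 72 = 10.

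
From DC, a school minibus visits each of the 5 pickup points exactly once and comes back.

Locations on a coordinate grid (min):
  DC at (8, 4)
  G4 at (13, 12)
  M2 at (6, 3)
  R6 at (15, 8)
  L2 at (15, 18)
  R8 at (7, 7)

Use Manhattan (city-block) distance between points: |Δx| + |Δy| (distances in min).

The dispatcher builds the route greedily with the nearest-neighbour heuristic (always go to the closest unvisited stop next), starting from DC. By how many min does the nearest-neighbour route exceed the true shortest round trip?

DC: M2=3, R8=4, R6=11, G4=13, L2=21 ⇒ M2
M2: R8=5, R6=14, G4=16, L2=24 ⇒ R8
R8: R6=9, G4=11, L2=19 ⇒ R6
R6: G4=6, L2=10 ⇒ G4
G4: L2=8 ⇒ L2
NN route DC → M2 → R8 → R6 → G4 → L2 → DC costs 52.
Optimal: DC → G4 → L2 → R6 → R8 → M2 → DC costs 48 (by enumerating all 60 distinct tours).
Excess = 52 − 48 = 4.

The nearest-neighbour route is 4 min longer than optimal.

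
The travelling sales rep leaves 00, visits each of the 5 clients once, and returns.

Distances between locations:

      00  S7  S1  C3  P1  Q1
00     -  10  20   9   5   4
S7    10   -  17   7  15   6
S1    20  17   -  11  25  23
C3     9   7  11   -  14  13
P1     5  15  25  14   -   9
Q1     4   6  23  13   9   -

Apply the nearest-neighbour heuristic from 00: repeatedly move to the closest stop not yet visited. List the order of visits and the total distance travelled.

00 → [Q1:4 / P1:5 / C3:9 / S7:10 / S1:20] → Q1 (4)
Q1 → [S7:6 / P1:9 / C3:13 / S1:23] → S7 (6)
S7 → [C3:7 / P1:15 / S1:17] → C3 (7)
C3 → [S1:11 / P1:14] → S1 (11)
S1 → [P1:25] → P1 (25)
Return P1→00: 5.
Total = 4 + 6 + 7 + 11 + 25 + 5 = 58.

Total distance 58 via the nearest-neighbour route 00 → Q1 → S7 → C3 → S1 → P1 → 00.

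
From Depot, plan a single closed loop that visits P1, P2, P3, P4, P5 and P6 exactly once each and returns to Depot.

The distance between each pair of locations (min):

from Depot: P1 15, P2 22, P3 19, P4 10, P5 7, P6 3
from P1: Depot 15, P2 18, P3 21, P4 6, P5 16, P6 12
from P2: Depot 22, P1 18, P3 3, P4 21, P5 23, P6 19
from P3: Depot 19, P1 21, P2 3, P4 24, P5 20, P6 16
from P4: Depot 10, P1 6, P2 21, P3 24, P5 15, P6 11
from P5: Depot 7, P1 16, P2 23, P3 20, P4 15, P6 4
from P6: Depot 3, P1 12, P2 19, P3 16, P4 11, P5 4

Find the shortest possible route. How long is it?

Shortest round trip = 64 min.

With 6 stops there are 6!/2 = 360 distinct round trips (a route and its reverse cost the same).
Depot-P1-P2-P3-P4-P5-P6-Depot: 15+18+3+24+15+4+3 = 82
Depot-P1-P2-P3-P4-P6-P5-Depot: 15+18+3+24+11+4+7 = 82
Depot-P1-P2-P3-P5-P4-P6-Depot: 15+18+3+20+15+11+3 = 85
Depot-P1-P2-P3-P5-P6-P4-Depot: 15+18+3+20+4+11+10 = 81
Depot-P1-P2-P3-P6-P4-P5-Depot: 15+18+3+16+11+15+7 = 85
Depot-P1-P2-P3-P6-P5-P4-Depot: 15+18+3+16+4+15+10 = 81
Depot-P1-P2-P4-P3-P5-P6-Depot: 15+18+21+24+20+4+3 = 105
Depot-P1-P2-P4-P3-P6-P5-Depot: 15+18+21+24+16+4+7 = 105
… (352 more)
Depot-P4-P1-P2-P3-P5-P6-Depot: 10+6+18+3+20+4+3 = 64  ← best
The minimum is 64.
One optimal route: Depot → P4 → P1 → P2 → P3 → P5 → P6 → Depot (or its reverse).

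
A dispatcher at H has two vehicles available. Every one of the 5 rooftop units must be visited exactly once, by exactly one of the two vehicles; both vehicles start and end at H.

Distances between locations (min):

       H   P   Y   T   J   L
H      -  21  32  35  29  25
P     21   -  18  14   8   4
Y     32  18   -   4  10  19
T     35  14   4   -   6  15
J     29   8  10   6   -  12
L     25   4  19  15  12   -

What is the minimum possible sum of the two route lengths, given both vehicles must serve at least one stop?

121 min — the smallest possible combined total.

There are 2^4 − 1 = 15 ways to divide the 5 stops into two non-empty groups. For each, the best each vehicle can do is its own shortest tour through its group:
  {P} + {Y, T, J, L}: 42 + 79 = 121
  {Y} + {P, T, J, L}: 64 + 75 = 139
  {P, Y} + {T, J, L}: 71 + 75 = 146
  {T} + {P, Y, J, L}: 70 + 79 = 149
  {P, T} + {Y, J, L}: 70 + 79 = 149
  {Y, T} + {P, J, L}: 71 + 66 = 137
  … (15 splits in total)
Best: vehicle 1 H → P → H = 42; vehicle 2 H → Y → T → J → L → H = 79; combined 121.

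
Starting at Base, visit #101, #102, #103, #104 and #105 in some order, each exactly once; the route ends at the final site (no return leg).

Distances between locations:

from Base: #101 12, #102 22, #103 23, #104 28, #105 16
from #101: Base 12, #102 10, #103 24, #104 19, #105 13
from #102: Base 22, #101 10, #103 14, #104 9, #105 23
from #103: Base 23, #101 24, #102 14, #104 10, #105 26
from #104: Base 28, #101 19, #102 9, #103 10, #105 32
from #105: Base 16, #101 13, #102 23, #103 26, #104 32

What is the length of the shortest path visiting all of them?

Shortest open route: 58.

There are 5! = 120 possible orderings.
Base → #101 → #102 → #103 → #104 → #105: 12+10+14+10+32 = 78
Base → #101 → #102 → #103 → #105 → #104: 12+10+14+26+32 = 94
Base → #101 → #102 → #104 → #103 → #105: 12+10+9+10+26 = 67
Base → #101 → #102 → #104 → #105 → #103: 12+10+9+32+26 = 89
Base → #101 → #102 → #105 → #103 → #104: 12+10+23+26+10 = 81
Base → #101 → #102 → #105 → #104 → #103: 12+10+23+32+10 = 87
Base → #101 → #103 → #102 → #104 → #105: 12+24+14+9+32 = 91
Base → #101 → #103 → #102 → #105 → #104: 12+24+14+23+32 = 105
Base → #101 → #103 → #104 → #102 → #105: 12+24+10+9+23 = 78
Base → #101 → #103 → #104 → #105 → #102: 12+24+10+32+23 = 101
Base → #101 → #103 → #105 → #102 → #104: 12+24+26+23+9 = 94
Base → #101 → #103 → #105 → #104 → #102: 12+24+26+32+9 = 103
Base → #101 → #104 → #102 → #103 → #105: 12+19+9+14+26 = 80
Base → #101 → #104 → #102 → #105 → #103: 12+19+9+23+26 = 89
… (106 more)
Base → #105 → #101 → #102 → #104 → #103: 16+13+10+9+10 = 58  ← best
The minimum is 58.
One shortest path: Base → #105 → #101 → #102 → #104 → #103.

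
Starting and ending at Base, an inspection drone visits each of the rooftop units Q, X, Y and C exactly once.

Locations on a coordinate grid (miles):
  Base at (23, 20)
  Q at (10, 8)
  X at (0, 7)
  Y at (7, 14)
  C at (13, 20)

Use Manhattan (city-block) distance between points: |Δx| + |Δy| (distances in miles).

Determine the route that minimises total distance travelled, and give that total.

Shortest round trip = 72 miles.

Base → Q → X → Y → C → Base: 25+11+14+12+10 = 72
Base → Q → X → C → Y → Base: 25+11+26+12+22 = 96
Base → Q → Y → X → C → Base: 25+9+14+26+10 = 84
Base → Q → Y → C → X → Base: 25+9+12+26+36 = 108
Base → Q → C → X → Y → Base: 25+15+26+14+22 = 102
Base → Q → C → Y → X → Base: 25+15+12+14+36 = 102
Base → X → Q → Y → C → Base: 36+11+9+12+10 = 78
Base → X → Q → C → Y → Base: 36+11+15+12+22 = 96
Base → X → Y → Q → C → Base: 36+14+9+15+10 = 84
Base → X → C → Q → Y → Base: 36+26+15+9+22 = 108
Base → Y → Q → X → C → Base: 22+9+11+26+10 = 78
Base → Y → X → Q → C → Base: 22+14+11+15+10 = 72
The minimum is 72.
One optimal route: Base → Q → X → Y → C → Base (or its reverse).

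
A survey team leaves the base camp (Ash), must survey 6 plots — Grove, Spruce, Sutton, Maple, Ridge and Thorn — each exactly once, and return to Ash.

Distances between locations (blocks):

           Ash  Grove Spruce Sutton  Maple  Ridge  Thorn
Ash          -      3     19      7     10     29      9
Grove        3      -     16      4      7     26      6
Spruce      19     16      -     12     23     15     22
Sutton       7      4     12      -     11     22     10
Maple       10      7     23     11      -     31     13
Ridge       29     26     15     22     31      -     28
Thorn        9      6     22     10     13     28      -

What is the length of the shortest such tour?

With 6 stops there are 6!/2 = 360 distinct round trips (a route and its reverse cost the same).
Ash-Grove-Spruce-Sutton-Maple-Ridge-Thorn-Ash: 3+16+12+11+31+28+9 = 110
Ash-Grove-Spruce-Sutton-Maple-Thorn-Ridge-Ash: 3+16+12+11+13+28+29 = 112
Ash-Grove-Spruce-Sutton-Ridge-Maple-Thorn-Ash: 3+16+12+22+31+13+9 = 106
Ash-Grove-Spruce-Sutton-Ridge-Thorn-Maple-Ash: 3+16+12+22+28+13+10 = 104
Ash-Grove-Spruce-Sutton-Thorn-Maple-Ridge-Ash: 3+16+12+10+13+31+29 = 114
Ash-Grove-Spruce-Sutton-Thorn-Ridge-Maple-Ash: 3+16+12+10+28+31+10 = 110
Ash-Grove-Spruce-Maple-Sutton-Ridge-Thorn-Ash: 3+16+23+11+22+28+9 = 112
Ash-Grove-Spruce-Maple-Sutton-Thorn-Ridge-Ash: 3+16+23+11+10+28+29 = 120
… (352 more)
Ash-Grove-Sutton-Spruce-Ridge-Thorn-Maple-Ash: 3+4+12+15+28+13+10 = 85  ← best
The minimum is 85.
One optimal route: Ash → Grove → Sutton → Spruce → Ridge → Thorn → Maple → Ash (or its reverse).

85 blocks — the shortest possible round trip.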